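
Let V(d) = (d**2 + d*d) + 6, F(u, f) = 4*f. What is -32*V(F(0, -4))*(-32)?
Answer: 530432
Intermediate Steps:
V(d) = 6 + 2*d**2 (V(d) = (d**2 + d**2) + 6 = 2*d**2 + 6 = 6 + 2*d**2)
-32*V(F(0, -4))*(-32) = -32*(6 + 2*(4*(-4))**2)*(-32) = -32*(6 + 2*(-16)**2)*(-32) = -32*(6 + 2*256)*(-32) = -32*(6 + 512)*(-32) = -32*518*(-32) = -16576*(-32) = 530432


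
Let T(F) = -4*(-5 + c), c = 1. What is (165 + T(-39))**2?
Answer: 32761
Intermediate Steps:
T(F) = 16 (T(F) = -4*(-5 + 1) = -4*(-4) = 16)
(165 + T(-39))**2 = (165 + 16)**2 = 181**2 = 32761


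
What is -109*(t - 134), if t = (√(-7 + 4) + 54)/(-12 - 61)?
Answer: 1072124/73 + 109*I*√3/73 ≈ 14687.0 + 2.5862*I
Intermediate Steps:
t = -54/73 - I*√3/73 (t = (√(-3) + 54)/(-73) = (I*√3 + 54)*(-1/73) = (54 + I*√3)*(-1/73) = -54/73 - I*√3/73 ≈ -0.73973 - 0.023727*I)
-109*(t - 134) = -109*((-54/73 - I*√3/73) - 134) = -109*(-9836/73 - I*√3/73) = 1072124/73 + 109*I*√3/73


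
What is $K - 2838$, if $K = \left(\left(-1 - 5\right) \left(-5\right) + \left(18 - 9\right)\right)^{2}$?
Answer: $-1317$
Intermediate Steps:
$K = 1521$ ($K = \left(\left(-6\right) \left(-5\right) + \left(18 - 9\right)\right)^{2} = \left(30 + 9\right)^{2} = 39^{2} = 1521$)
$K - 2838 = 1521 - 2838 = -1317$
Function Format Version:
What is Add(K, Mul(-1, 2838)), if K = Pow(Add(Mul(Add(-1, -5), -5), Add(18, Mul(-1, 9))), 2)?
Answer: -1317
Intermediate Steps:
K = 1521 (K = Pow(Add(Mul(-6, -5), Add(18, -9)), 2) = Pow(Add(30, 9), 2) = Pow(39, 2) = 1521)
Add(K, Mul(-1, 2838)) = Add(1521, Mul(-1, 2838)) = Add(1521, -2838) = -1317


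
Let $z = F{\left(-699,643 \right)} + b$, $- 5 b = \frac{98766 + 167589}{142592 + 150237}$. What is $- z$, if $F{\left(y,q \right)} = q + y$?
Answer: $\frac{16451695}{292829} \approx 56.182$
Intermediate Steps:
$b = - \frac{53271}{292829}$ ($b = - \frac{\left(98766 + 167589\right) \frac{1}{142592 + 150237}}{5} = - \frac{266355 \cdot \frac{1}{292829}}{5} = \left(- \frac{1}{5}\right) \frac{266355}{292829} = - \frac{53271}{292829} \approx -0.18192$)
$z = - \frac{16451695}{292829}$ ($z = \left(643 - 699\right) - \frac{53271}{292829} = -56 - \frac{53271}{292829} = - \frac{16451695}{292829} \approx -56.182$)
$- z = \left(-1\right) \left(- \frac{16451695}{292829}\right) = \frac{16451695}{292829}$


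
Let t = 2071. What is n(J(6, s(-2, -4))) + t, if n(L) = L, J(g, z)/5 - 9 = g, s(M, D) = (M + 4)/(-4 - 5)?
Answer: 2146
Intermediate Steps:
s(M, D) = -4/9 - M/9 (s(M, D) = (4 + M)/(-9) = (4 + M)*(-⅑) = -4/9 - M/9)
J(g, z) = 45 + 5*g
n(J(6, s(-2, -4))) + t = (45 + 5*6) + 2071 = (45 + 30) + 2071 = 75 + 2071 = 2146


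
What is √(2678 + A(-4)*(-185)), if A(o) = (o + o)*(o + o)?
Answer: 3*I*√1018 ≈ 95.718*I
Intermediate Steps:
A(o) = 4*o² (A(o) = (2*o)*(2*o) = 4*o²)
√(2678 + A(-4)*(-185)) = √(2678 + (4*(-4)²)*(-185)) = √(2678 + (4*16)*(-185)) = √(2678 + 64*(-185)) = √(2678 - 11840) = √(-9162) = 3*I*√1018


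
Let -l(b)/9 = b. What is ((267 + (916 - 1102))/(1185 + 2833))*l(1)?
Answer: -729/4018 ≈ -0.18143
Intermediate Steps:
l(b) = -9*b
((267 + (916 - 1102))/(1185 + 2833))*l(1) = ((267 + (916 - 1102))/(1185 + 2833))*(-9*1) = ((267 - 186)/4018)*(-9) = (81*(1/4018))*(-9) = (81/4018)*(-9) = -729/4018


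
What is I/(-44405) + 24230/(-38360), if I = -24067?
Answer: -15272303/170337580 ≈ -0.089659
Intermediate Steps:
I/(-44405) + 24230/(-38360) = -24067/(-44405) + 24230/(-38360) = -24067*(-1/44405) + 24230*(-1/38360) = 24067/44405 - 2423/3836 = -15272303/170337580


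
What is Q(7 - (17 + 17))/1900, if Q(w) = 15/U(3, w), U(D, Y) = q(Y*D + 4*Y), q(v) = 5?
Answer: 3/1900 ≈ 0.0015789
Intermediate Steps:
U(D, Y) = 5
Q(w) = 3 (Q(w) = 15/5 = 15*(1/5) = 3)
Q(7 - (17 + 17))/1900 = 3/1900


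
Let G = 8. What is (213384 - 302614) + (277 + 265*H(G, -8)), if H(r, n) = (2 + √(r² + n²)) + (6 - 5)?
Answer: -88158 + 2120*√2 ≈ -85160.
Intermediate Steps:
H(r, n) = 3 + √(n² + r²) (H(r, n) = (2 + √(n² + r²)) + 1 = 3 + √(n² + r²))
(213384 - 302614) + (277 + 265*H(G, -8)) = (213384 - 302614) + (277 + 265*(3 + √((-8)² + 8²))) = -89230 + (277 + 265*(3 + √(64 + 64))) = -89230 + (277 + 265*(3 + √128)) = -89230 + (277 + 265*(3 + 8*√2)) = -89230 + (277 + (795 + 2120*√2)) = -89230 + (1072 + 2120*√2) = -88158 + 2120*√2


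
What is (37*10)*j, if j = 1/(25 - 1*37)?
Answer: -185/6 ≈ -30.833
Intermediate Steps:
j = -1/12 (j = 1/(25 - 37) = 1/(-12) = -1/12 ≈ -0.083333)
(37*10)*j = (37*10)*(-1/12) = 370*(-1/12) = -185/6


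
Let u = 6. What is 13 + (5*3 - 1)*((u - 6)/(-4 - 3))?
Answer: 13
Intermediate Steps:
13 + (5*3 - 1)*((u - 6)/(-4 - 3)) = 13 + (5*3 - 1)*((6 - 6)/(-4 - 3)) = 13 + (15 - 1)*(0/(-7)) = 13 + 14*(0*(-⅐)) = 13 + 14*0 = 13 + 0 = 13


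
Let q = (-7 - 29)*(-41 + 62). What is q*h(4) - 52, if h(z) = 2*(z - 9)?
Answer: 7508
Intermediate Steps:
q = -756 (q = -36*21 = -756)
h(z) = -18 + 2*z (h(z) = 2*(-9 + z) = -18 + 2*z)
q*h(4) - 52 = -756*(-18 + 2*4) - 52 = -756*(-18 + 8) - 52 = -756*(-10) - 52 = 7560 - 52 = 7508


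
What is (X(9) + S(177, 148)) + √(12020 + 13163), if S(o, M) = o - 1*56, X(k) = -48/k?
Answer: 347/3 + √25183 ≈ 274.36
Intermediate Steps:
S(o, M) = -56 + o (S(o, M) = o - 56 = -56 + o)
(X(9) + S(177, 148)) + √(12020 + 13163) = (-48/9 + (-56 + 177)) + √(12020 + 13163) = (-48*⅑ + 121) + √25183 = (-16/3 + 121) + √25183 = 347/3 + √25183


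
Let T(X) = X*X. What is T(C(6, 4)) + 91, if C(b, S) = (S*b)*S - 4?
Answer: 8555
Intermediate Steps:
C(b, S) = -4 + b*S² (C(b, S) = b*S² - 4 = -4 + b*S²)
T(X) = X²
T(C(6, 4)) + 91 = (-4 + 6*4²)² + 91 = (-4 + 6*16)² + 91 = (-4 + 96)² + 91 = 92² + 91 = 8464 + 91 = 8555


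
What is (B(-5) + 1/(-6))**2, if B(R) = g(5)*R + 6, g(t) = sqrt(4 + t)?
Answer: 3025/36 ≈ 84.028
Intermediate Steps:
B(R) = 6 + 3*R (B(R) = sqrt(4 + 5)*R + 6 = sqrt(9)*R + 6 = 3*R + 6 = 6 + 3*R)
(B(-5) + 1/(-6))**2 = ((6 + 3*(-5)) + 1/(-6))**2 = ((6 - 15) - 1/6)**2 = (-9 - 1/6)**2 = (-55/6)**2 = 3025/36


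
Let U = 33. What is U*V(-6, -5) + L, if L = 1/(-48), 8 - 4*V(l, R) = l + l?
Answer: 7919/48 ≈ 164.98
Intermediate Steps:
V(l, R) = 2 - l/2 (V(l, R) = 2 - (l + l)/4 = 2 - l/2)
L = -1/48 ≈ -0.020833
U*V(-6, -5) + L = 33*(2 - 1/2*(-6)) - 1/48 = 33*(2 + 3) - 1/48 = 33*5 - 1/48 = 165 - 1/48 = 7919/48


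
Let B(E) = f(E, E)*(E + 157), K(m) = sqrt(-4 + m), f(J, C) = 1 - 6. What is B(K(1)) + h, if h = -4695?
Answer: -5480 - 5*I*sqrt(3) ≈ -5480.0 - 8.6602*I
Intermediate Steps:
f(J, C) = -5
B(E) = -785 - 5*E (B(E) = -5*(E + 157) = -5*(157 + E) = -785 - 5*E)
B(K(1)) + h = (-785 - 5*sqrt(-4 + 1)) - 4695 = (-785 - 5*I*sqrt(3)) - 4695 = -5480 - 5*I*sqrt(3)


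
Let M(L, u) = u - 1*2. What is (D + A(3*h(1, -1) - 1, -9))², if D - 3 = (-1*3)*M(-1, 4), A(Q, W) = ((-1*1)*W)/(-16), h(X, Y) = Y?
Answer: 3249/256 ≈ 12.691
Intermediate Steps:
M(L, u) = -2 + u (M(L, u) = u - 2 = -2 + u)
A(Q, W) = W/16 (A(Q, W) = -W*(-1/16) = W/16)
D = -3 (D = 3 + (-1*3)*(-2 + 4) = 3 - 3*2 = 3 - 6 = -3)
(D + A(3*h(1, -1) - 1, -9))² = (-3 + (1/16)*(-9))² = (-3 - 9/16)² = (-57/16)² = 3249/256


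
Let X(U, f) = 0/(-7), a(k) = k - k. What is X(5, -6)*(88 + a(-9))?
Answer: 0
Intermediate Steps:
a(k) = 0
X(U, f) = 0 (X(U, f) = 0*(-⅐) = 0)
X(5, -6)*(88 + a(-9)) = 0*(88 + 0) = 0*88 = 0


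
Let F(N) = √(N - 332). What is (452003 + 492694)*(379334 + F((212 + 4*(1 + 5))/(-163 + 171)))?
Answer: 358355691798 + 10391667*I*√10/2 ≈ 3.5836e+11 + 1.6431e+7*I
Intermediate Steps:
F(N) = √(-332 + N)
(452003 + 492694)*(379334 + F((212 + 4*(1 + 5))/(-163 + 171))) = (452003 + 492694)*(379334 + √(-332 + (212 + 4*(1 + 5))/(-163 + 171))) = 944697*(379334 + √(-332 + (212 + 4*6)/8)) = 944697*(379334 + √(-332 + (212 + 24)*(⅛))) = 944697*(379334 + √(-332 + 236*(⅛))) = 944697*(379334 + √(-332 + 59/2)) = 944697*(379334 + √(-605/2)) = 944697*(379334 + 11*I*√10/2) = 358355691798 + 10391667*I*√10/2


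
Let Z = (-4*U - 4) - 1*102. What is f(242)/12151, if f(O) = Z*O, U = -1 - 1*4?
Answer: -20812/12151 ≈ -1.7128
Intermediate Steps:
U = -5 (U = -1 - 4 = -5)
Z = -86 (Z = (-4*(-5) - 4) - 1*102 = (20 - 4) - 102 = 16 - 102 = -86)
f(O) = -86*O
f(242)/12151 = -86*242/12151 = -20812*1/12151 = -20812/12151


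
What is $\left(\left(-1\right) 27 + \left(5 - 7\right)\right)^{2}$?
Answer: $841$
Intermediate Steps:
$\left(\left(-1\right) 27 + \left(5 - 7\right)\right)^{2} = \left(-27 + \left(5 - 7\right)\right)^{2} = \left(-27 - 2\right)^{2} = \left(-29\right)^{2} = 841$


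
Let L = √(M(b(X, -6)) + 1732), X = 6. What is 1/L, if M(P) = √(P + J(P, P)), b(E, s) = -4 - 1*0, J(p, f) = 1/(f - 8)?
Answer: √6/√(10392 + 7*I*√3) ≈ 0.024028 - 1.4017e-5*I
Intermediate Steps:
J(p, f) = 1/(-8 + f)
b(E, s) = -4 (b(E, s) = -4 + 0 = -4)
M(P) = √(P + 1/(-8 + P))
L = √(1732 + 7*I*√3/6) (L = √(√((1 - 4*(-8 - 4))/(-8 - 4)) + 1732) = √(√((1 - 4*(-12))/(-12)) + 1732) = √(√(-(1 + 48)/12) + 1732) = √(√(-1/12*49) + 1732) = √(√(-49/12) + 1732) = √(7*I*√3/6 + 1732) = √(1732 + 7*I*√3/6) ≈ 41.617 + 0.0243*I)
1/L = 1/(√(62352 + 42*I*√3)/6) = 6/√(62352 + 42*I*√3)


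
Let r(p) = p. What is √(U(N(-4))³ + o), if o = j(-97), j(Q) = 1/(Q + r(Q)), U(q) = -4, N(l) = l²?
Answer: I*√2408898/194 ≈ 8.0003*I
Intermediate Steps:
j(Q) = 1/(2*Q) (j(Q) = 1/(Q + Q) = 1/(2*Q))
o = -1/194 (o = (½)/(-97) = (½)*(-1/97) = -1/194 ≈ -0.0051546)
√(U(N(-4))³ + o) = √((-4)³ - 1/194) = √(-64 - 1/194) = √(-12417/194) = I*√2408898/194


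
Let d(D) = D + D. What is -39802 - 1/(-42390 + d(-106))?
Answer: -1695644803/42602 ≈ -39802.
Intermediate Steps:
d(D) = 2*D
-39802 - 1/(-42390 + d(-106)) = -39802 - 1/(-42390 + 2*(-106)) = -39802 - 1/(-42390 - 212) = -39802 - 1/(-42602) = -39802 - 1*(-1/42602) = -39802 + 1/42602 = -1695644803/42602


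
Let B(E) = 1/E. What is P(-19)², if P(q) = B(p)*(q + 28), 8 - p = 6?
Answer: 81/4 ≈ 20.250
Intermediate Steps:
p = 2 (p = 8 - 1*6 = 8 - 6 = 2)
B(E) = 1/E
P(q) = 14 + q/2 (P(q) = (q + 28)/2 = (28 + q)/2 = 14 + q/2)
P(-19)² = (14 + (½)*(-19))² = (14 - 19/2)² = (9/2)² = 81/4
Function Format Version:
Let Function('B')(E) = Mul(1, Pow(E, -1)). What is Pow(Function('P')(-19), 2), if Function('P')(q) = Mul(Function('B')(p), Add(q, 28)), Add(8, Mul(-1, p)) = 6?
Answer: Rational(81, 4) ≈ 20.250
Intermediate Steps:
p = 2 (p = Add(8, Mul(-1, 6)) = Add(8, -6) = 2)
Function('B')(E) = Pow(E, -1)
Function('P')(q) = Add(14, Mul(Rational(1, 2), q)) (Function('P')(q) = Mul(Pow(2, -1), Add(q, 28)) = Mul(Rational(1, 2), Add(28, q)) = Add(14, Mul(Rational(1, 2), q)))
Pow(Function('P')(-19), 2) = Pow(Add(14, Mul(Rational(1, 2), -19)), 2) = Pow(Add(14, Rational(-19, 2)), 2) = Pow(Rational(9, 2), 2) = Rational(81, 4)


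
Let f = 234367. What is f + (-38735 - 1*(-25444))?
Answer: 221076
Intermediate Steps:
f + (-38735 - 1*(-25444)) = 234367 + (-38735 - 1*(-25444)) = 234367 + (-38735 + 25444) = 234367 - 13291 = 221076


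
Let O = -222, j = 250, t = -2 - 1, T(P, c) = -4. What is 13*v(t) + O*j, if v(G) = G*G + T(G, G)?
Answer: -55435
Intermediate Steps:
t = -3
v(G) = -4 + G² (v(G) = G*G - 4 = G² - 4 = -4 + G²)
13*v(t) + O*j = 13*(-4 + (-3)²) - 222*250 = 13*(-4 + 9) - 55500 = 13*5 - 55500 = 65 - 55500 = -55435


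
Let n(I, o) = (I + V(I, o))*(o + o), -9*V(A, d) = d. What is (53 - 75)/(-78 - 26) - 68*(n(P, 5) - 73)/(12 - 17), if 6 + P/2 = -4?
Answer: -8864257/2340 ≈ -3788.1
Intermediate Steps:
P = -20 (P = -12 + 2*(-4) = -12 - 8 = -20)
V(A, d) = -d/9
n(I, o) = 2*o*(I - o/9) (n(I, o) = (I - o/9)*(o + o) = (I - o/9)*(2*o) = 2*o*(I - o/9))
(53 - 75)/(-78 - 26) - 68*(n(P, 5) - 73)/(12 - 17) = (53 - 75)/(-78 - 26) - 68*((2/9)*5*(-1*5 + 9*(-20)) - 73)/(12 - 17) = -22/(-104) - 68*((2/9)*5*(-5 - 180) - 73)/(-5) = -22*(-1/104) - 68*((2/9)*5*(-185) - 73)*(-1)/5 = 11/52 - 68*(-1850/9 - 73)*(-1)/5 = 11/52 - (-170476)*(-1)/(9*5) = 11/52 - 68*2507/45 = 11/52 - 170476/45 = -8864257/2340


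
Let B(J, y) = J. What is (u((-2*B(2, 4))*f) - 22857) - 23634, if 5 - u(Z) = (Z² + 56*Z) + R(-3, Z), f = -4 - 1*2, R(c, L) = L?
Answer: -48430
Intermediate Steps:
f = -6 (f = -4 - 2 = -6)
u(Z) = 5 - Z² - 57*Z (u(Z) = 5 - ((Z² + 56*Z) + Z) = 5 - (Z² + 57*Z) = 5 + (-Z² - 57*Z) = 5 - Z² - 57*Z)
(u((-2*B(2, 4))*f) - 22857) - 23634 = ((5 - (-2*2*(-6))² - 57*(-2*2)*(-6)) - 22857) - 23634 = ((5 - (-4*(-6))² - (-228)*(-6)) - 22857) - 23634 = ((5 - 1*24² - 57*24) - 22857) - 23634 = ((5 - 1*576 - 1368) - 22857) - 23634 = ((5 - 576 - 1368) - 22857) - 23634 = (-1939 - 22857) - 23634 = -24796 - 23634 = -48430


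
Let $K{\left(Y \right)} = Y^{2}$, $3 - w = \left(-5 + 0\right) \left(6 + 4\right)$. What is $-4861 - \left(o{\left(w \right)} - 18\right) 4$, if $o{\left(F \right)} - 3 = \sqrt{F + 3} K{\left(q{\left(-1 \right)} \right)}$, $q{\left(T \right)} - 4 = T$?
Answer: $-4801 - 72 \sqrt{14} \approx -5070.4$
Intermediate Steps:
$q{\left(T \right)} = 4 + T$
$w = 53$ ($w = 3 - \left(-5 + 0\right) \left(6 + 4\right) = 3 - \left(-5\right) 10 = 3 - -50 = 3 + 50 = 53$)
$o{\left(F \right)} = 3 + 9 \sqrt{3 + F}$ ($o{\left(F \right)} = 3 + \sqrt{F + 3} \left(4 - 1\right)^{2} = 3 + \sqrt{3 + F} 3^{2} = 3 + \sqrt{3 + F} 9 = 3 + 9 \sqrt{3 + F}$)
$-4861 - \left(o{\left(w \right)} - 18\right) 4 = -4861 - \left(\left(3 + 9 \sqrt{3 + 53}\right) - 18\right) 4 = -4861 - \left(\left(3 + 9 \sqrt{56}\right) - 18\right) 4 = -4861 - \left(\left(3 + 9 \cdot 2 \sqrt{14}\right) - 18\right) 4 = -4861 - \left(\left(3 + 18 \sqrt{14}\right) - 18\right) 4 = -4861 - \left(-15 + 18 \sqrt{14}\right) 4 = -4861 - \left(-60 + 72 \sqrt{14}\right) = -4861 + \left(60 - 72 \sqrt{14}\right) = -4801 - 72 \sqrt{14}$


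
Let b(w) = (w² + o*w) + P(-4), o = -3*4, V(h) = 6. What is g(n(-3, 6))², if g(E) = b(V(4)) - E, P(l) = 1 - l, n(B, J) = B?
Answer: 784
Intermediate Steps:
o = -12
b(w) = 5 + w² - 12*w (b(w) = (w² - 12*w) + (1 - 1*(-4)) = (w² - 12*w) + (1 + 4) = (w² - 12*w) + 5 = 5 + w² - 12*w)
g(E) = -31 - E (g(E) = (5 + 6² - 12*6) - E = (5 + 36 - 72) - E = -31 - E)
g(n(-3, 6))² = (-31 - 1*(-3))² = (-31 + 3)² = (-28)² = 784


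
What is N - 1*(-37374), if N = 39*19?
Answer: 38115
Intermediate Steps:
N = 741
N - 1*(-37374) = 741 - 1*(-37374) = 741 + 37374 = 38115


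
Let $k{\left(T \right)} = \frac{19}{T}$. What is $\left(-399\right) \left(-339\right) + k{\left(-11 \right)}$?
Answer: $\frac{1487852}{11} \approx 1.3526 \cdot 10^{5}$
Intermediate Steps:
$\left(-399\right) \left(-339\right) + k{\left(-11 \right)} = \left(-399\right) \left(-339\right) + \frac{19}{-11} = 135261 + 19 \left(- \frac{1}{11}\right) = 135261 - \frac{19}{11} = \frac{1487852}{11}$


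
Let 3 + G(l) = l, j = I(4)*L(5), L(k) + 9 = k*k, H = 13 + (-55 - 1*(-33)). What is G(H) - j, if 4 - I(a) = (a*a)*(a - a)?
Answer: -76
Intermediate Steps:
I(a) = 4 (I(a) = 4 - a*a*(a - a) = 4 - a²*0 = 4 - 1*0 = 4 + 0 = 4)
H = -9 (H = 13 + (-55 + 33) = 13 - 22 = -9)
L(k) = -9 + k² (L(k) = -9 + k*k = -9 + k²)
j = 64 (j = 4*(-9 + 5²) = 4*(-9 + 25) = 4*16 = 64)
G(l) = -3 + l
G(H) - j = (-3 - 9) - 1*64 = -12 - 64 = -76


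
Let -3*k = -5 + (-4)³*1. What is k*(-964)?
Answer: -22172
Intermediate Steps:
k = 23 (k = -(-5 + (-4)³*1)/3 = -(-5 - 64*1)/3 = -(-5 - 64)/3 = -⅓*(-69) = 23)
k*(-964) = 23*(-964) = -22172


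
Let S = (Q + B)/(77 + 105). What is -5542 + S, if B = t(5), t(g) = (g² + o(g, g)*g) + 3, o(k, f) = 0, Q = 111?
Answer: -1008505/182 ≈ -5541.2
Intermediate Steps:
t(g) = 3 + g² (t(g) = (g² + 0*g) + 3 = (g² + 0) + 3 = g² + 3 = 3 + g²)
B = 28 (B = 3 + 5² = 3 + 25 = 28)
S = 139/182 (S = (111 + 28)/(77 + 105) = 139/182 ≈ 0.76374)
-5542 + S = -5542 + 139/182 = -1008505/182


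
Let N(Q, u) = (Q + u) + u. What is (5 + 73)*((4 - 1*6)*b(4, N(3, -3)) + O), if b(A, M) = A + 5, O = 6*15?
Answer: 5616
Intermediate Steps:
N(Q, u) = Q + 2*u
O = 90
b(A, M) = 5 + A
(5 + 73)*((4 - 1*6)*b(4, N(3, -3)) + O) = (5 + 73)*((4 - 1*6)*(5 + 4) + 90) = 78*((4 - 6)*9 + 90) = 78*(-2*9 + 90) = 78*(-18 + 90) = 78*72 = 5616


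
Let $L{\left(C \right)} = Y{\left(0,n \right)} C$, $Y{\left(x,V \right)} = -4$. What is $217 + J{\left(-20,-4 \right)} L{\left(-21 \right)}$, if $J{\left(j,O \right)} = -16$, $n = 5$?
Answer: $-1127$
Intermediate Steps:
$L{\left(C \right)} = - 4 C$
$217 + J{\left(-20,-4 \right)} L{\left(-21 \right)} = 217 - 16 \left(\left(-4\right) \left(-21\right)\right) = 217 - 1344 = -1127$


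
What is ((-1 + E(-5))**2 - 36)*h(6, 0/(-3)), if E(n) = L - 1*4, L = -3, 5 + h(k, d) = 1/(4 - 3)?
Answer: -112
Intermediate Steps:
h(k, d) = -4 (h(k, d) = -5 + 1/(4 - 3) = -5 + 1/1 = -5 + 1 = -4)
E(n) = -7 (E(n) = -3 - 1*4 = -3 - 4 = -7)
((-1 + E(-5))**2 - 36)*h(6, 0/(-3)) = ((-1 - 7)**2 - 36)*(-4) = ((-8)**2 - 36)*(-4) = (64 - 36)*(-4) = 28*(-4) = -112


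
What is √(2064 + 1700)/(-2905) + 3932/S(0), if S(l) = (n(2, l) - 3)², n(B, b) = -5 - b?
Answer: 983/16 - 2*√941/2905 ≈ 61.416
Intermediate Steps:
S(l) = (-8 - l)² (S(l) = ((-5 - l) - 3)² = (-8 - l)²)
√(2064 + 1700)/(-2905) + 3932/S(0) = √(2064 + 1700)/(-2905) + 3932/((8 + 0)²) = √3764*(-1/2905) + 3932/(8²) = (2*√941)*(-1/2905) + 3932/64 = -2*√941/2905 + 3932*(1/64) = -2*√941/2905 + 983/16 = 983/16 - 2*√941/2905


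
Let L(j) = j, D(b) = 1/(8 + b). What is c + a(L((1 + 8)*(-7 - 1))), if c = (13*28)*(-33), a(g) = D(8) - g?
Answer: -191039/16 ≈ -11940.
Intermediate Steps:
a(g) = 1/16 - g (a(g) = 1/(8 + 8) - g = 1/16 - g)
c = -12012 (c = 364*(-33) = -12012)
c + a(L((1 + 8)*(-7 - 1))) = -12012 + (1/16 - (1 + 8)*(-7 - 1)) = -12012 + (1/16 - 9*(-8)) = -12012 + (1/16 - 1*(-72)) = -12012 + (1/16 + 72) = -12012 + 1153/16 = -191039/16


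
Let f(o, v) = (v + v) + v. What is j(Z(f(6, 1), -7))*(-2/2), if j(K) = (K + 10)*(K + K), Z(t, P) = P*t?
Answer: -462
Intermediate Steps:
f(o, v) = 3*v (f(o, v) = 2*v + v = 3*v)
j(K) = 2*K*(10 + K) (j(K) = (10 + K)*(2*K) = 2*K*(10 + K))
j(Z(f(6, 1), -7))*(-2/2) = (2*(-21)*(10 - 21))*(-2/2) = (2*(-7*3)*(10 - 7*3))*(-2*1/2) = (2*(-21)*(10 - 21))*(-1) = (2*(-21)*(-11))*(-1) = 462*(-1) = -462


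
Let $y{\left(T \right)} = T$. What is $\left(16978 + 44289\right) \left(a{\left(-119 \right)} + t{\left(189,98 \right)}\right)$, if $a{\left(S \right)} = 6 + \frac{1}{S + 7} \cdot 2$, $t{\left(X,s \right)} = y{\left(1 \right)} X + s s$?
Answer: $\frac{33619837381}{56} \approx 6.0035 \cdot 10^{8}$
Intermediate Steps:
$t{\left(X,s \right)} = X + s^{2}$ ($t{\left(X,s \right)} = 1 X + s s = X + s^{2}$)
$a{\left(S \right)} = 6 + \frac{2}{7 + S}$ ($a{\left(S \right)} = 6 + \frac{1}{7 + S} 2 = 6 + \frac{2}{7 + S}$)
$\left(16978 + 44289\right) \left(a{\left(-119 \right)} + t{\left(189,98 \right)}\right) = \left(16978 + 44289\right) \left(\frac{2 \left(22 + 3 \left(-119\right)\right)}{7 - 119} + \left(189 + 98^{2}\right)\right) = 61267 \left(\frac{2 \left(22 - 357\right)}{-112} + \left(189 + 9604\right)\right) = 61267 \left(2 \left(- \frac{1}{112}\right) \left(-335\right) + 9793\right) = 61267 \left(\frac{335}{56} + 9793\right) = 61267 \cdot \frac{548743}{56} = \frac{33619837381}{56}$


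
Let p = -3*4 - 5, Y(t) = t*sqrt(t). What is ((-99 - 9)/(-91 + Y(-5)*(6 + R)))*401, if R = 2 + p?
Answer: 1970514/9203 + 974430*I*sqrt(5)/9203 ≈ 214.12 + 236.76*I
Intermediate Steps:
Y(t) = t**(3/2)
p = -17 (p = -12 - 5 = -17)
R = -15 (R = 2 - 17 = -15)
((-99 - 9)/(-91 + Y(-5)*(6 + R)))*401 = ((-99 - 9)/(-91 + (-5)**(3/2)*(6 - 15)))*401 = -108/(-91 - 5*I*sqrt(5)*(-9))*401 = -108/(-91 + 45*I*sqrt(5))*401 = -43308/(-91 + 45*I*sqrt(5))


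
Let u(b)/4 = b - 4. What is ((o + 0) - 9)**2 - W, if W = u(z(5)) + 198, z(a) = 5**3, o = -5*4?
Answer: 159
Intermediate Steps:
o = -20
z(a) = 125
u(b) = -16 + 4*b (u(b) = 4*(b - 4) = 4*(-4 + b) = -16 + 4*b)
W = 682 (W = (-16 + 4*125) + 198 = (-16 + 500) + 198 = 484 + 198 = 682)
((o + 0) - 9)**2 - W = ((-20 + 0) - 9)**2 - 1*682 = (-20 - 9)**2 - 682 = (-29)**2 - 682 = 841 - 682 = 159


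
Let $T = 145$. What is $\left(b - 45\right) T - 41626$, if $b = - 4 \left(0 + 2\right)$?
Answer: $-49311$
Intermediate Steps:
$b = -8$ ($b = \left(-4\right) 2 = -8$)
$\left(b - 45\right) T - 41626 = \left(-8 - 45\right) 145 - 41626 = \left(-53\right) 145 - 41626 = -7685 - 41626 = -49311$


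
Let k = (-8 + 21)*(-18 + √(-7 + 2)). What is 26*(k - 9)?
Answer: -6318 + 338*I*√5 ≈ -6318.0 + 755.79*I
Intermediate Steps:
k = -234 + 13*I*√5 (k = 13*(-18 + √(-5)) = 13*(-18 + I*√5) = -234 + 13*I*√5 ≈ -234.0 + 29.069*I)
26*(k - 9) = 26*((-234 + 13*I*√5) - 9) = 26*(-243 + 13*I*√5) = -6318 + 338*I*√5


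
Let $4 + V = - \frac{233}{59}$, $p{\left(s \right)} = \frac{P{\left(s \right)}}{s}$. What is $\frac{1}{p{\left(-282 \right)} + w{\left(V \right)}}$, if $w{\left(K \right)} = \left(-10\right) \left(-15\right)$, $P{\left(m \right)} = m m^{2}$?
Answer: $\frac{1}{79674} \approx 1.2551 \cdot 10^{-5}$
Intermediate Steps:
$P{\left(m \right)} = m^{3}$
$p{\left(s \right)} = s^{2}$ ($p{\left(s \right)} = \frac{s^{3}}{s} = s^{2}$)
$V = - \frac{469}{59}$ ($V = -4 - \frac{233}{59} = - \frac{469}{59} \approx -7.9492$)
$w{\left(K \right)} = 150$
$\frac{1}{p{\left(-282 \right)} + w{\left(V \right)}} = \frac{1}{\left(-282\right)^{2} + 150} = \frac{1}{79524 + 150} = \frac{1}{79674}$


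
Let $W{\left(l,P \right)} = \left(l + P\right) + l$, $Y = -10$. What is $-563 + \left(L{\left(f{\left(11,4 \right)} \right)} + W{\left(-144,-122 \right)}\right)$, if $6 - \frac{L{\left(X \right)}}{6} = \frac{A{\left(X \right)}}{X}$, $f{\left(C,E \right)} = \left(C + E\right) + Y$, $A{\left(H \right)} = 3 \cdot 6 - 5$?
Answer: $- \frac{4763}{5} \approx -952.6$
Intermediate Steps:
$A{\left(H \right)} = 13$ ($A{\left(H \right)} = 18 - 5 = 13$)
$f{\left(C,E \right)} = -10 + C + E$ ($f{\left(C,E \right)} = \left(C + E\right) - 10 = -10 + C + E$)
$W{\left(l,P \right)} = P + 2 l$ ($W{\left(l,P \right)} = \left(P + l\right) + l = P + 2 l$)
$L{\left(X \right)} = 36 - \frac{78}{X}$ ($L{\left(X \right)} = 36 - 6 \frac{13}{X} = 36 - \frac{78}{X}$)
$-563 + \left(L{\left(f{\left(11,4 \right)} \right)} + W{\left(-144,-122 \right)}\right) = -563 + \left(\left(36 - \frac{78}{-10 + 11 + 4}\right) + \left(-122 + 2 \left(-144\right)\right)\right) = -563 + \left(\left(36 - \frac{78}{5}\right) - 410\right) = -563 + \left(\frac{102}{5} - 410\right) = -563 - \frac{1948}{5} = - \frac{4763}{5}$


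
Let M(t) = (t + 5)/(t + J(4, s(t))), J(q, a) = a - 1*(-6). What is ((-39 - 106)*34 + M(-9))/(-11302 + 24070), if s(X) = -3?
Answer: -3697/9576 ≈ -0.38607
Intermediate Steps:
J(q, a) = 6 + a (J(q, a) = a + 6 = 6 + a)
M(t) = (5 + t)/(3 + t) (M(t) = (t + 5)/(t + (6 - 3)) = (5 + t)/(t + 3) = (5 + t)/(3 + t))
((-39 - 106)*34 + M(-9))/(-11302 + 24070) = ((-39 - 106)*34 + (5 - 9)/(3 - 9))/(-11302 + 24070) = (-145*34 - 4/(-6))/12768 = (-4930 - ⅙*(-4))*(1/12768) = (-4930 + ⅔)*(1/12768) = -14788/3*1/12768 = -3697/9576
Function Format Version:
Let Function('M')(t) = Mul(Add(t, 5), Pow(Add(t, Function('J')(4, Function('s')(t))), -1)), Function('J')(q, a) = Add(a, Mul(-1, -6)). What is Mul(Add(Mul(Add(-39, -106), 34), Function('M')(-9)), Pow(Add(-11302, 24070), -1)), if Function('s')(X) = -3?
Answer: Rational(-3697, 9576) ≈ -0.38607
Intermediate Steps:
Function('J')(q, a) = Add(6, a) (Function('J')(q, a) = Add(a, 6) = Add(6, a))
Function('M')(t) = Mul(Pow(Add(3, t), -1), Add(5, t)) (Function('M')(t) = Mul(Add(t, 5), Pow(Add(t, Add(6, -3)), -1)) = Mul(Add(5, t), Pow(Add(t, 3), -1)) = Mul(Add(5, t), Pow(Add(3, t), -1)) = Mul(Pow(Add(3, t), -1), Add(5, t)))
Mul(Add(Mul(Add(-39, -106), 34), Function('M')(-9)), Pow(Add(-11302, 24070), -1)) = Mul(Add(Mul(Add(-39, -106), 34), Mul(Pow(Add(3, -9), -1), Add(5, -9))), Pow(Add(-11302, 24070), -1)) = Mul(Add(Mul(-145, 34), Mul(Pow(-6, -1), -4)), Pow(12768, -1)) = Mul(Add(-4930, Mul(Rational(-1, 6), -4)), Rational(1, 12768)) = Mul(Add(-4930, Rational(2, 3)), Rational(1, 12768)) = Mul(Rational(-14788, 3), Rational(1, 12768)) = Rational(-3697, 9576)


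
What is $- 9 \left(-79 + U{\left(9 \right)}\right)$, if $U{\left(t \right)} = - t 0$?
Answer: $711$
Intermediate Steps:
$U{\left(t \right)} = 0$
$- 9 \left(-79 + U{\left(9 \right)}\right) = - 9 \left(-79 + 0\right) = \left(-9\right) \left(-79\right) = 711$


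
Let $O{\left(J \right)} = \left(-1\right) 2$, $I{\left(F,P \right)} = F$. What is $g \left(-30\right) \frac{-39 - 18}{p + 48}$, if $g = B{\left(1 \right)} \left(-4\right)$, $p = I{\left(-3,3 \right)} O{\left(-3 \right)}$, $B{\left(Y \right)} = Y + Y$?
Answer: $- \frac{760}{3} \approx -253.33$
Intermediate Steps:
$O{\left(J \right)} = -2$
$B{\left(Y \right)} = 2 Y$
$p = 6$ ($p = \left(-3\right) \left(-2\right) = 6$)
$g = -8$ ($g = 2 \cdot 1 \left(-4\right) = 2 \left(-4\right) = -8$)
$g \left(-30\right) \frac{-39 - 18}{p + 48} = \left(-8\right) \left(-30\right) \frac{-39 - 18}{6 + 48} = 240 \left(- \frac{57}{54}\right) = 240 \left(\left(-57\right) \frac{1}{54}\right) = 240 \left(- \frac{19}{18}\right) = - \frac{760}{3}$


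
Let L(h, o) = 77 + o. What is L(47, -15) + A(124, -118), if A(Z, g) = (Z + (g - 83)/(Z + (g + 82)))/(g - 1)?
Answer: 638553/10472 ≈ 60.977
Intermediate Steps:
A(Z, g) = (Z + (-83 + g)/(82 + Z + g))/(-1 + g) (A(Z, g) = (Z + (-83 + g)/(Z + (82 + g)))/(-1 + g) = (Z + (-83 + g)/(82 + Z + g))/(-1 + g))
L(47, -15) + A(124, -118) = (77 - 15) + (-83 - 118 + 124² + 82*124 + 124*(-118))/(-82 + (-118)² - 1*124 + 81*(-118) + 124*(-118)) = 62 + (-83 - 118 + 15376 + 10168 - 14632)/(-82 + 13924 - 124 - 9558 - 14632) = 62 + 10711/(-10472) = 62 - 1/10472*10711 = 62 - 10711/10472 = 638553/10472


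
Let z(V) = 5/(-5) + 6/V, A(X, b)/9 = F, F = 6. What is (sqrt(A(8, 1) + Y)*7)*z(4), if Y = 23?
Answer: 7*sqrt(77)/2 ≈ 30.712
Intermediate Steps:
A(X, b) = 54 (A(X, b) = 9*6 = 54)
z(V) = -1 + 6/V (z(V) = 5*(-1/5) + 6/V = -1 + 6/V)
(sqrt(A(8, 1) + Y)*7)*z(4) = (sqrt(54 + 23)*7)*((6 - 1*4)/4) = (sqrt(77)*7)*((6 - 4)/4) = (7*sqrt(77))*((1/4)*2) = (7*sqrt(77))*(1/2) = 7*sqrt(77)/2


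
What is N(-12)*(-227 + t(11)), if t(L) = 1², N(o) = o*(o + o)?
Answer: -65088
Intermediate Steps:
N(o) = 2*o² (N(o) = o*(2*o) = 2*o²)
t(L) = 1
N(-12)*(-227 + t(11)) = (2*(-12)²)*(-227 + 1) = (2*144)*(-226) = 288*(-226) = -65088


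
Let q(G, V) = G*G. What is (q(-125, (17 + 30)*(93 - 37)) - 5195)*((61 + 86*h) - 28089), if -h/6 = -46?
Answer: -44765560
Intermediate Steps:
q(G, V) = G²
h = 276 (h = -6*(-46) = 276)
(q(-125, (17 + 30)*(93 - 37)) - 5195)*((61 + 86*h) - 28089) = ((-125)² - 5195)*((61 + 86*276) - 28089) = (15625 - 5195)*((61 + 23736) - 28089) = 10430*(23797 - 28089) = 10430*(-4292) = -44765560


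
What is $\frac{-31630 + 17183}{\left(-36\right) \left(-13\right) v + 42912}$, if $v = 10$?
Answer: $- \frac{14447}{47592} \approx -0.30356$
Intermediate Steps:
$\frac{-31630 + 17183}{\left(-36\right) \left(-13\right) v + 42912} = \frac{-31630 + 17183}{\left(-36\right) \left(-13\right) 10 + 42912} = - \frac{14447}{468 \cdot 10 + 42912} = - \frac{14447}{4680 + 42912} = - \frac{14447}{47592}$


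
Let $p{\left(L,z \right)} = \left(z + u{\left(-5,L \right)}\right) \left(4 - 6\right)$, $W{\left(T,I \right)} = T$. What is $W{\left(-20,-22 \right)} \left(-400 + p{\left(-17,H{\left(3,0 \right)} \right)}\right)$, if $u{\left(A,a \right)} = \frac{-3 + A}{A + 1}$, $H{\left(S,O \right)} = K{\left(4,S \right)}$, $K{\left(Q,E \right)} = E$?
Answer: $8200$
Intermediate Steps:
$H{\left(S,O \right)} = S$
$u{\left(A,a \right)} = \frac{-3 + A}{1 + A}$
$p{\left(L,z \right)} = -4 - 2 z$ ($p{\left(L,z \right)} = \left(z + \frac{-3 - 5}{1 - 5}\right) \left(4 - 6\right) = \left(z + \frac{1}{-4} \left(-8\right)\right) \left(-2\right) = \left(z - -2\right) \left(-2\right) = \left(z + 2\right) \left(-2\right) = \left(2 + z\right) \left(-2\right) = -4 - 2 z$)
$W{\left(-20,-22 \right)} \left(-400 + p{\left(-17,H{\left(3,0 \right)} \right)}\right) = - 20 \left(-400 - 10\right) = \left(-20\right) \left(-410\right) = 8200$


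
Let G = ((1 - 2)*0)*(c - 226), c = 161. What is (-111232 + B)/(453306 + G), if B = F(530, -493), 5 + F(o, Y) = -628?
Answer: -111865/453306 ≈ -0.24678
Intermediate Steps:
F(o, Y) = -633 (F(o, Y) = -5 - 628 = -633)
B = -633
G = 0 (G = ((1 - 2)*0)*(161 - 226) = -1*0*(-65) = 0*(-65) = 0)
(-111232 + B)/(453306 + G) = (-111232 - 633)/(453306 + 0) = -111865/453306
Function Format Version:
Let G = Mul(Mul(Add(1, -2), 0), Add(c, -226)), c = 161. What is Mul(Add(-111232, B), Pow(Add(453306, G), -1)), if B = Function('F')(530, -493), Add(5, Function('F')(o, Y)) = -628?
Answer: Rational(-111865, 453306) ≈ -0.24678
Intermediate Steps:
Function('F')(o, Y) = -633 (Function('F')(o, Y) = Add(-5, -628) = -633)
B = -633
G = 0 (G = Mul(Mul(Add(1, -2), 0), Add(161, -226)) = Mul(Mul(-1, 0), -65) = Mul(0, -65) = 0)
Mul(Add(-111232, B), Pow(Add(453306, G), -1)) = Mul(Add(-111232, -633), Pow(Add(453306, 0), -1)) = Mul(-111865, Pow(453306, -1)) = Mul(-111865, Rational(1, 453306)) = Rational(-111865, 453306)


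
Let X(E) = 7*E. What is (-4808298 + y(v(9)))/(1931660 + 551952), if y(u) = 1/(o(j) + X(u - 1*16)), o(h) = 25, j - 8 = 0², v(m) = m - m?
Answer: -418321927/216074244 ≈ -1.9360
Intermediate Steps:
v(m) = 0
j = 8 (j = 8 + 0² = 8 + 0 = 8)
y(u) = 1/(-87 + 7*u) (y(u) = 1/(25 + 7*(u - 1*16)) = 1/(25 + 7*(u - 16)) = 1/(25 + 7*(-16 + u)) = 1/(25 + (-112 + 7*u)) = 1/(-87 + 7*u))
(-4808298 + y(v(9)))/(1931660 + 551952) = (-4808298 + 1/(-87 + 7*0))/(1931660 + 551952) = (-4808298 + 1/(-87 + 0))/2483612 = (-4808298 + 1/(-87))*(1/2483612) = (-4808298 - 1/87)*(1/2483612) = -418321927/87*1/2483612 = -418321927/216074244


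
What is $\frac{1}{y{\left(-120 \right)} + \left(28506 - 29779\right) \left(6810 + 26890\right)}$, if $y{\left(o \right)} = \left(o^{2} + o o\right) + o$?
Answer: $- \frac{1}{42871420} \approx -2.3326 \cdot 10^{-8}$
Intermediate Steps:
$y{\left(o \right)} = o + 2 o^{2}$ ($y{\left(o \right)} = \left(o^{2} + o^{2}\right) + o = 2 o^{2} + o = o + 2 o^{2}$)
$\frac{1}{y{\left(-120 \right)} + \left(28506 - 29779\right) \left(6810 + 26890\right)} = \frac{1}{- 120 \left(1 + 2 \left(-120\right)\right) + \left(28506 - 29779\right) \left(6810 + 26890\right)} = \frac{1}{- 120 \left(1 - 240\right) - 42900100} = \frac{1}{\left(-120\right) \left(-239\right) - 42900100} = \frac{1}{28680 - 42900100} = \frac{1}{-42871420} = - \frac{1}{42871420}$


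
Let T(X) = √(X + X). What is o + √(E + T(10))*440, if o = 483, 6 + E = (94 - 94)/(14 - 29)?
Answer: 483 + 440*√(-6 + 2*√5) ≈ 483.0 + 543.87*I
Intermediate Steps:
T(X) = √2*√X (T(X) = √(2*X) = √2*√X)
E = -6 (E = -6 + (94 - 94)/(14 - 29) = -6 + 0/(-15) = -6 + 0*(-1/15) = -6 + 0 = -6)
o + √(E + T(10))*440 = 483 + √(-6 + √2*√10)*440 = 483 + √(-6 + 2*√5)*440 = 483 + 440*√(-6 + 2*√5)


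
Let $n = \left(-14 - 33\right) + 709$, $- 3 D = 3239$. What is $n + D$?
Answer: $- \frac{1253}{3} \approx -417.67$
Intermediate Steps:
$D = - \frac{3239}{3}$ ($D = \left(- \frac{1}{3}\right) 3239 = - \frac{3239}{3} \approx -1079.7$)
$n = 662$ ($n = -47 + 709 = 662$)
$n + D = 662 - \frac{3239}{3} = - \frac{1253}{3}$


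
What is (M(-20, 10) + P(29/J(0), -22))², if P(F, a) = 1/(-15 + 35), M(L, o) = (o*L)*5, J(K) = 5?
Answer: 399960001/400 ≈ 9.9990e+5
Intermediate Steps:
M(L, o) = 5*L*o (M(L, o) = (L*o)*5 = 5*L*o)
P(F, a) = 1/20
(M(-20, 10) + P(29/J(0), -22))² = (5*(-20)*10 + 1/20)² = (-1000 + 1/20)² = (-19999/20)² = 399960001/400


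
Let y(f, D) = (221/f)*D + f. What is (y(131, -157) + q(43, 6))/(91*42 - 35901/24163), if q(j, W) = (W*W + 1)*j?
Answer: 922470851/2418655227 ≈ 0.38140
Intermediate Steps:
y(f, D) = f + 221*D/f (y(f, D) = 221*D/f + f = f + 221*D/f)
q(j, W) = j*(1 + W²) (q(j, W) = (W² + 1)*j = (1 + W²)*j = j*(1 + W²))
(y(131, -157) + q(43, 6))/(91*42 - 35901/24163) = ((131 + 221*(-157)/131) + 43*(1 + 6²))/(91*42 - 35901/24163) = ((131 + 221*(-157)*(1/131)) + 43*(1 + 36))/(3822 - 35901*1/24163) = ((131 - 34697/131) + 43*37)/(3822 - 35901/24163) = (-17536/131 + 1591)/(92315085/24163) = (190885/131)*(24163/92315085) = 922470851/2418655227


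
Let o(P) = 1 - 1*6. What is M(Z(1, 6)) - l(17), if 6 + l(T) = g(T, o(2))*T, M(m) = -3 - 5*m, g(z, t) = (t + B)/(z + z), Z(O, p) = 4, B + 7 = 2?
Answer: -12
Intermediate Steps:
B = -5 (B = -7 + 2 = -5)
o(P) = -5 (o(P) = 1 - 6 = -5)
g(z, t) = (-5 + t)/(2*z) (g(z, t) = (t - 5)/(z + z) = (-5 + t)/((2*z)) = (-5 + t)*(1/(2*z)) = (-5 + t)/(2*z))
l(T) = -11 (l(T) = -6 + ((-5 - 5)/(2*T))*T = -6 + ((1/2)*(-10)/T)*T = -6 + (-5/T)*T = -6 - 5 = -11)
M(Z(1, 6)) - l(17) = (-3 - 5*4) - 1*(-11) = (-3 - 20) + 11 = -23 + 11 = -12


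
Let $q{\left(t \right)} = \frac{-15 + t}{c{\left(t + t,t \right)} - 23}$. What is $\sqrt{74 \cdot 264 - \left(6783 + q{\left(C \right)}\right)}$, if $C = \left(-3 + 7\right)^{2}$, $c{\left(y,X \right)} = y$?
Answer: $\frac{2 \sqrt{28694}}{3} \approx 112.93$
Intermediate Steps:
$C = 16$ ($C = 4^{2} = 16$)
$q{\left(t \right)} = \frac{-15 + t}{-23 + 2 t}$ ($q{\left(t \right)} = \frac{-15 + t}{\left(t + t\right) - 23} = \frac{-15 + t}{2 t - 23} = \frac{-15 + t}{-23 + 2 t}$)
$\sqrt{74 \cdot 264 - \left(6783 + q{\left(C \right)}\right)} = \sqrt{74 \cdot 264 - \left(6783 + \frac{-15 + 16}{-23 + 2 \cdot 16}\right)} = \sqrt{19536 - \left(6783 + \frac{1}{-23 + 32} \cdot 1\right)} = \sqrt{19536 - \left(6783 + \frac{1}{9} \cdot 1\right)} = \sqrt{19536 - \frac{61048}{9}} = \sqrt{\frac{114776}{9}} = \frac{2 \sqrt{28694}}{3}$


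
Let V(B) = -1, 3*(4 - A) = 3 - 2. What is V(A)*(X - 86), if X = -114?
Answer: 200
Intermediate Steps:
A = 11/3 (A = 4 - (3 - 2)/3 = 4 - ⅓*1 = 4 - ⅓ = 11/3 ≈ 3.6667)
V(A)*(X - 86) = -(-114 - 86) = -1*(-200) = 200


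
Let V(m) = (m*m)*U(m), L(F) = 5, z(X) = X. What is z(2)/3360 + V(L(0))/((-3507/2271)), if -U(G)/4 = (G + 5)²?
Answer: 259542881/40080 ≈ 6475.6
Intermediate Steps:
U(G) = -4*(5 + G)² (U(G) = -4*(G + 5)² = -4*(5 + G)²)
V(m) = -4*m²*(5 + m)² (V(m) = (m*m)*(-4*(5 + m)²) = m²*(-4*(5 + m)²) = -4*m²*(5 + m)²)
z(2)/3360 + V(L(0))/((-3507/2271)) = 2/3360 + (-4*5²*(5 + 5)²)/((-3507/2271)) = 2*(1/3360) + (-4*25*10²)/((-3507*1/2271)) = 1/1680 + (-4*25*100)/(-1169/757) = 1/1680 - 10000*(-757/1169) = 1/1680 + 7570000/1169 = 259542881/40080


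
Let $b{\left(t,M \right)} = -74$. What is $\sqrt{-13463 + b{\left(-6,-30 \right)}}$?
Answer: $i \sqrt{13537} \approx 116.35 i$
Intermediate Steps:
$\sqrt{-13463 + b{\left(-6,-30 \right)}} = \sqrt{-13463 - 74} = \sqrt{-13537} = i \sqrt{13537}$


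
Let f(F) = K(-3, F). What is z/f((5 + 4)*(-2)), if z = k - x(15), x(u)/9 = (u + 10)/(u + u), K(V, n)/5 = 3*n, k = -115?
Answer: 49/108 ≈ 0.45370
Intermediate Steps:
K(V, n) = 15*n (K(V, n) = 5*(3*n) = 15*n)
x(u) = 9*(10 + u)/(2*u) (x(u) = 9*((u + 10)/(u + u)) = 9*((10 + u)/((2*u))) = 9*((10 + u)*(1/(2*u))) = 9*((10 + u)/(2*u)) = 9*(10 + u)/(2*u))
f(F) = 15*F
z = -245/2 (z = -115 - (9/2 + 45/15) = -115 - (9/2 + 45*(1/15)) = -115 - (9/2 + 3) = -115 - 1*15/2 = -115 - 15/2 = -245/2 ≈ -122.50)
z/f((5 + 4)*(-2)) = -245*(-1/(30*(5 + 4)))/2 = -245/(2*(15*(9*(-2)))) = -245/(2*(15*(-18))) = -245/2/(-270) = -245/2*(-1/270) = 49/108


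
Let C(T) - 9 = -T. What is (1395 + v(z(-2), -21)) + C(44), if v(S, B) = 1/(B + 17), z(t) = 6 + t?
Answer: 5439/4 ≈ 1359.8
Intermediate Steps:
v(S, B) = 1/(17 + B)
C(T) = 9 - T
(1395 + v(z(-2), -21)) + C(44) = (1395 + 1/(17 - 21)) + (9 - 1*44) = (1395 + 1/(-4)) + (9 - 44) = (1395 - ¼) - 35 = 5579/4 - 35 = 5439/4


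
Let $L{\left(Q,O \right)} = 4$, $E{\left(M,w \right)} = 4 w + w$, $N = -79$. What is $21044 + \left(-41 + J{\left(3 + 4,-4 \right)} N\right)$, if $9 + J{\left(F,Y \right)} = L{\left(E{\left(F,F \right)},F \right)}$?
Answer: $21398$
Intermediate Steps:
$E{\left(M,w \right)} = 5 w$
$J{\left(F,Y \right)} = -5$ ($J{\left(F,Y \right)} = -9 + 4 = -5$)
$21044 + \left(-41 + J{\left(3 + 4,-4 \right)} N\right) = 21044 - -354 = 21044 + \left(-41 + 395\right) = 21044 + 354 = 21398$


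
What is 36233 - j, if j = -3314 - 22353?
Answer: 61900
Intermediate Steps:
j = -25667
36233 - j = 36233 - 1*(-25667) = 36233 + 25667 = 61900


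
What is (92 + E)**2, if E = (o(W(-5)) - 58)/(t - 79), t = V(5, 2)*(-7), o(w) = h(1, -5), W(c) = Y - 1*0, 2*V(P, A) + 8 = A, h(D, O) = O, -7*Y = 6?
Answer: 29149201/3364 ≈ 8665.0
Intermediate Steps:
Y = -6/7 (Y = -1/7*6 = -6/7 ≈ -0.85714)
V(P, A) = -4 + A/2
W(c) = -6/7 (W(c) = -6/7 - 1*0 = -6/7 + 0 = -6/7)
o(w) = -5
t = 21 (t = (-4 + (1/2)*2)*(-7) = (-4 + 1)*(-7) = -3*(-7) = 21)
E = 63/58 (E = (-5 - 58)/(21 - 79) = -63/(-58) = -63*(-1/58) = 63/58 ≈ 1.0862)
(92 + E)**2 = (92 + 63/58)**2 = (5399/58)**2 = 29149201/3364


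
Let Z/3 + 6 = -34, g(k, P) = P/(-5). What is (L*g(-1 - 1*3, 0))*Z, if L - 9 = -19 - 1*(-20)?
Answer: 0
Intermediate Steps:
g(k, P) = -P/5 (g(k, P) = P*(-⅕) = -P/5)
Z = -120 (Z = -18 + 3*(-34) = -18 - 102 = -120)
L = 10 (L = 9 + (-19 - 1*(-20)) = 9 + (-19 + 20) = 9 + 1 = 10)
(L*g(-1 - 1*3, 0))*Z = (10*(-⅕*0))*(-120) = (10*0)*(-120) = 0*(-120) = 0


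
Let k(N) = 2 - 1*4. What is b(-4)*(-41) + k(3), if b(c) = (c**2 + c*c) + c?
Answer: -1150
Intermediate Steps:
k(N) = -2 (k(N) = 2 - 4 = -2)
b(c) = c + 2*c**2 (b(c) = (c**2 + c**2) + c = 2*c**2 + c = c + 2*c**2)
b(-4)*(-41) + k(3) = -4*(1 + 2*(-4))*(-41) - 2 = -4*(1 - 8)*(-41) - 2 = -4*(-7)*(-41) - 2 = 28*(-41) - 2 = -1148 - 2 = -1150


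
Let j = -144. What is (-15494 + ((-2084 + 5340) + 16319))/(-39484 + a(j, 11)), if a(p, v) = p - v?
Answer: -4081/39639 ≈ -0.10295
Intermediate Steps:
(-15494 + ((-2084 + 5340) + 16319))/(-39484 + a(j, 11)) = (-15494 + ((-2084 + 5340) + 16319))/(-39484 + (-144 - 1*11)) = (-15494 + (3256 + 16319))/(-39484 + (-144 - 11)) = (-15494 + 19575)/(-39484 - 155) = 4081/(-39639) = 4081*(-1/39639) = -4081/39639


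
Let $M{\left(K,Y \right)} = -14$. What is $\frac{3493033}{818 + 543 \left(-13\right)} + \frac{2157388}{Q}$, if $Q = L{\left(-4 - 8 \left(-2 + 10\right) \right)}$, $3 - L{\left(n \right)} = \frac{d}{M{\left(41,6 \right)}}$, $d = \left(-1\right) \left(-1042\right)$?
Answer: $\frac{46178292835}{1691311} \approx 27303.0$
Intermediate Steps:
$d = 1042$
$L{\left(n \right)} = \frac{542}{7}$ ($L{\left(n \right)} = 3 - \frac{1042}{-14} = 3 - 1042 \left(- \frac{1}{14}\right) = 3 - - \frac{521}{7} = 3 + \frac{521}{7} = \frac{542}{7}$)
$Q = \frac{542}{7} \approx 77.429$
$\frac{3493033}{818 + 543 \left(-13\right)} + \frac{2157388}{Q} = \frac{3493033}{818 + 543 \left(-13\right)} + \frac{2157388}{\frac{542}{7}} = \frac{3493033}{818 - 7059} + 2157388 \cdot \frac{7}{542} = \frac{3493033}{-6241} + \frac{7550858}{271} = 3493033 \left(- \frac{1}{6241}\right) + \frac{7550858}{271} = - \frac{3493033}{6241} + \frac{7550858}{271} = \frac{46178292835}{1691311}$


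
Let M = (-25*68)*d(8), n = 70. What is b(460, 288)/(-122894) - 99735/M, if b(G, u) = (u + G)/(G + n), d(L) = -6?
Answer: -21653763891/2214549880 ≈ -9.7780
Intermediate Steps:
b(G, u) = (G + u)/(70 + G) (b(G, u) = (u + G)/(G + 70) = (G + u)/(70 + G))
M = 10200 (M = -25*68*(-6) = -1700*(-6) = 10200)
b(460, 288)/(-122894) - 99735/M = ((460 + 288)/(70 + 460))/(-122894) - 99735/10200 = (748/530)*(-1/122894) - 99735*1/10200 = ((1/530)*748)*(-1/122894) - 6649/680 = (374/265)*(-1/122894) - 6649/680 = -187/16283455 - 6649/680 = -21653763891/2214549880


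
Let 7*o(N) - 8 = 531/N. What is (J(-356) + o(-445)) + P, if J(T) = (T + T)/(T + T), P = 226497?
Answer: 705544299/3115 ≈ 2.2650e+5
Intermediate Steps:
o(N) = 8/7 + 531/(7*N) (o(N) = 8/7 + (531/N)/7 = 8/7 + 531/(7*N))
J(T) = 1 (J(T) = (2*T)/((2*T)) = (2*T)*(1/(2*T)) = 1)
(J(-356) + o(-445)) + P = (1 + (⅐)*(531 + 8*(-445))/(-445)) + 226497 = (1 + (⅐)*(-1/445)*(531 - 3560)) + 226497 = (1 + (⅐)*(-1/445)*(-3029)) + 226497 = (1 + 3029/3115) + 226497 = 6144/3115 + 226497 = 705544299/3115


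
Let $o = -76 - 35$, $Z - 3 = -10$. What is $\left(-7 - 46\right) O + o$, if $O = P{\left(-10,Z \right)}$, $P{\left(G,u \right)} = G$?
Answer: $419$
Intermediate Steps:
$Z = -7$ ($Z = 3 - 10 = -7$)
$o = -111$
$O = -10$
$\left(-7 - 46\right) O + o = \left(-7 - 46\right) \left(-10\right) - 111 = \left(-53\right) \left(-10\right) - 111 = 530 - 111 = 419$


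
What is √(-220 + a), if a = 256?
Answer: 6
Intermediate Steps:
√(-220 + a) = √(-220 + 256) = √36 = 6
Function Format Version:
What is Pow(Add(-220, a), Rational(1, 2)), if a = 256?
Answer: 6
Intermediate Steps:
Pow(Add(-220, a), Rational(1, 2)) = Pow(Add(-220, 256), Rational(1, 2)) = Pow(36, Rational(1, 2)) = 6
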